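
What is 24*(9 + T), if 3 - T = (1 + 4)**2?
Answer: -312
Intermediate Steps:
T = -22 (T = 3 - (1 + 4)**2 = 3 - 1*5**2 = 3 - 1*25 = 3 - 25 = -22)
24*(9 + T) = 24*(9 - 22) = 24*(-13) = -312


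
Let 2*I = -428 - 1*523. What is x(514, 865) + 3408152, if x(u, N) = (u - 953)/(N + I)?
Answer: 2654949530/779 ≈ 3.4082e+6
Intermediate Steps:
I = -951/2 (I = (-428 - 1*523)/2 = (-428 - 523)/2 = (1/2)*(-951) = -951/2 ≈ -475.50)
x(u, N) = (-953 + u)/(-951/2 + N) (x(u, N) = (u - 953)/(N - 951/2) = (-953 + u)/(-951/2 + N))
x(514, 865) + 3408152 = 2*(-953 + 514)/(-951 + 2*865) + 3408152 = 2*(-439)/(-951 + 1730) + 3408152 = 2*(-439)/779 + 3408152 = 2*(1/779)*(-439) + 3408152 = -878/779 + 3408152 = 2654949530/779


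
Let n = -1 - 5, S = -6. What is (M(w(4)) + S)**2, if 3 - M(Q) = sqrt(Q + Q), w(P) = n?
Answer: -3 + 12*I*sqrt(3) ≈ -3.0 + 20.785*I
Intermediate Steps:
n = -6
w(P) = -6
M(Q) = 3 - sqrt(2)*sqrt(Q) (M(Q) = 3 - sqrt(Q + Q) = 3 - sqrt(2*Q) = 3 - sqrt(2)*sqrt(Q))
(M(w(4)) + S)**2 = ((3 - sqrt(2)*sqrt(-6)) - 6)**2 = ((3 - sqrt(2)*I*sqrt(6)) - 6)**2 = ((3 - 2*I*sqrt(3)) - 6)**2 = (-3 - 2*I*sqrt(3))**2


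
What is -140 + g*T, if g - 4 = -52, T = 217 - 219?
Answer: -44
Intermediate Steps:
T = -2
g = -48 (g = 4 - 52 = -48)
-140 + g*T = -140 - 48*(-2) = -140 + 96 = -44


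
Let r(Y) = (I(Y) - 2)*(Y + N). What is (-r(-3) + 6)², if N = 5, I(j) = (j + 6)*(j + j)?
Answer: 2116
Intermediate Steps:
I(j) = 2*j*(6 + j) (I(j) = (6 + j)*(2*j) = 2*j*(6 + j))
r(Y) = (-2 + 2*Y*(6 + Y))*(5 + Y) (r(Y) = (2*Y*(6 + Y) - 2)*(Y + 5) = (-2 + 2*Y*(6 + Y))*(5 + Y))
(-r(-3) + 6)² = (-(-10 + 2*(-3)³ + 22*(-3)² + 58*(-3)) + 6)² = (-(-10 + 2*(-27) + 22*9 - 174) + 6)² = (-(-10 - 54 + 198 - 174) + 6)² = (-1*(-40) + 6)² = (40 + 6)² = 46² = 2116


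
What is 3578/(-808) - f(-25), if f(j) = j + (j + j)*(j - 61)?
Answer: -1728889/404 ≈ -4279.4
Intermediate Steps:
f(j) = j + 2*j*(-61 + j) (f(j) = j + (2*j)*(-61 + j) = j + 2*j*(-61 + j))
3578/(-808) - f(-25) = 3578/(-808) - (-25)*(-121 + 2*(-25)) = 3578*(-1/808) - (-25)*(-121 - 50) = -1789/404 - (-25)*(-171) = -1789/404 - 1*4275 = -1789/404 - 4275 = -1728889/404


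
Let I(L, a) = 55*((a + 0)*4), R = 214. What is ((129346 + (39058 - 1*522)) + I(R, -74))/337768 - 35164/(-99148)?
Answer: 3363538631/4186127708 ≈ 0.80350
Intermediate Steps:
I(L, a) = 220*a (I(L, a) = 55*(a*4) = 55*(4*a) = 220*a)
((129346 + (39058 - 1*522)) + I(R, -74))/337768 - 35164/(-99148) = ((129346 + (39058 - 1*522)) + 220*(-74))/337768 - 35164/(-99148) = ((129346 + (39058 - 522)) - 16280)*(1/337768) - 35164*(-1/99148) = ((129346 + 38536) - 16280)*(1/337768) + 8791/24787 = (167882 - 16280)*(1/337768) + 8791/24787 = 151602*(1/337768) + 8791/24787 = 75801/168884 + 8791/24787 = 3363538631/4186127708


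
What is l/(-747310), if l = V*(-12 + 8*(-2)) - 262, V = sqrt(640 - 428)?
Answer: 131/373655 + 28*sqrt(53)/373655 ≈ 0.00089613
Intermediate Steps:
V = 2*sqrt(53) (V = sqrt(212) = 2*sqrt(53) ≈ 14.560)
l = -262 - 56*sqrt(53) (l = (2*sqrt(53))*(-12 + 8*(-2)) - 262 = (2*sqrt(53))*(-12 - 16) - 262 = (2*sqrt(53))*(-28) - 262 = -56*sqrt(53) - 262 = -262 - 56*sqrt(53) ≈ -669.69)
l/(-747310) = (-262 - 56*sqrt(53))/(-747310) = (-262 - 56*sqrt(53))*(-1/747310) = 131/373655 + 28*sqrt(53)/373655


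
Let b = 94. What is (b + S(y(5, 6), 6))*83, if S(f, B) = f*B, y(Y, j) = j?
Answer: 10790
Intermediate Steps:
S(f, B) = B*f
(b + S(y(5, 6), 6))*83 = (94 + 6*6)*83 = (94 + 36)*83 = 130*83 = 10790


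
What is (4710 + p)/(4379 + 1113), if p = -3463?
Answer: 1247/5492 ≈ 0.22706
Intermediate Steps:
(4710 + p)/(4379 + 1113) = (4710 - 3463)/(4379 + 1113) = 1247/5492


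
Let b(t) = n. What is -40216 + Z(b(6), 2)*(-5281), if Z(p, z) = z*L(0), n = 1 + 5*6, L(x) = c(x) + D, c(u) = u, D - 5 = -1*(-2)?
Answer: -114150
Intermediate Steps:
D = 7 (D = 5 - 1*(-2) = 5 + 2 = 7)
L(x) = 7 + x (L(x) = x + 7 = 7 + x)
n = 31 (n = 1 + 30 = 31)
b(t) = 31
Z(p, z) = 7*z (Z(p, z) = z*(7 + 0) = z*7 = 7*z)
-40216 + Z(b(6), 2)*(-5281) = -40216 + (7*2)*(-5281) = -40216 + 14*(-5281) = -40216 - 73934 = -114150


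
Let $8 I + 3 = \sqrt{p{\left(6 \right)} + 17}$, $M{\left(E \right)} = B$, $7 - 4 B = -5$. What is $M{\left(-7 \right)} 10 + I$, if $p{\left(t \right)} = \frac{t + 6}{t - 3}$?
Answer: $\frac{237}{8} + \frac{\sqrt{21}}{8} \approx 30.198$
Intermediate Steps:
$B = 3$ ($B = \frac{7}{4} - - \frac{5}{4} = \frac{7}{4} + \frac{5}{4} = 3$)
$M{\left(E \right)} = 3$
$p{\left(t \right)} = \frac{6 + t}{-3 + t}$ ($p{\left(t \right)} = \frac{6 + t}{t - 3} = \frac{6 + t}{-3 + t}$)
$I = - \frac{3}{8} + \frac{\sqrt{21}}{8}$ ($I = - \frac{3}{8} + \frac{\sqrt{\frac{6 + 6}{-3 + 6} + 17}}{8} = - \frac{3}{8} + \frac{\sqrt{\frac{1}{3} \cdot 12 + 17}}{8} = - \frac{3}{8} + \frac{\sqrt{4 + 17}}{8} = - \frac{3}{8} + \frac{\sqrt{21}}{8} \approx 0.19782$)
$M{\left(-7 \right)} 10 + I = 3 \cdot 10 - \left(\frac{3}{8} - \frac{\sqrt{21}}{8}\right) = 30 - \left(\frac{3}{8} - \frac{\sqrt{21}}{8}\right) = \frac{237}{8} + \frac{\sqrt{21}}{8}$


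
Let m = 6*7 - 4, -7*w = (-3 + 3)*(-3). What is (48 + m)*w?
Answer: 0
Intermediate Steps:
w = 0 (w = -(-3 + 3)*(-3)/7 = -0*(-3) = -⅐*0 = 0)
m = 38 (m = 42 - 4 = 38)
(48 + m)*w = (48 + 38)*0 = 86*0 = 0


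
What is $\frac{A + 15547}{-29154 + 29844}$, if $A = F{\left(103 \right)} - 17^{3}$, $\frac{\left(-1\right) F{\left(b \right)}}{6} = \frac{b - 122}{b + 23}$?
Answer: $\frac{223333}{14490} \approx 15.413$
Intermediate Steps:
$F{\left(b \right)} = - \frac{6 \left(-122 + b\right)}{23 + b}$ ($F{\left(b \right)} = - 6 \frac{b - 122}{b + 23} = - 6 \frac{-122 + b}{23 + b} = - \frac{6 \left(-122 + b\right)}{23 + b}$)
$A = - \frac{103154}{21}$ ($A = \frac{6 \left(122 - 103\right)}{23 + 103} - 17^{3} = \frac{6 \left(122 - 103\right)}{126} - 4913 = 6 \cdot \frac{1}{126} \cdot 19 - 4913 = \frac{19}{21} - 4913 = - \frac{103154}{21} \approx -4912.1$)
$\frac{A + 15547}{-29154 + 29844} = \frac{- \frac{103154}{21} + 15547}{-29154 + 29844} = \frac{223333}{21 \cdot 690} = \frac{223333}{21} \cdot \frac{1}{690} = \frac{223333}{14490}$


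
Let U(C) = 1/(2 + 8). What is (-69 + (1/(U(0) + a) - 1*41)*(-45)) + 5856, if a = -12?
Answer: 908658/119 ≈ 7635.8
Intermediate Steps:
U(C) = 1/10
(-69 + (1/(U(0) + a) - 1*41)*(-45)) + 5856 = (-69 + (1/(1/10 - 12) - 1*41)*(-45)) + 5856 = (-69 + (1/(-119/10) - 41)*(-45)) + 5856 = (-69 + (-10/119 - 41)*(-45)) + 5856 = (-69 - 4889/119*(-45)) + 5856 = (-69 + 220005/119) + 5856 = 211794/119 + 5856 = 908658/119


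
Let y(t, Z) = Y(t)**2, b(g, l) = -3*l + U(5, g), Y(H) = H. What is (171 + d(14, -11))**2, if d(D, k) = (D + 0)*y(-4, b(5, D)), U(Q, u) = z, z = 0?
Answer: 156025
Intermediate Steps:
U(Q, u) = 0
b(g, l) = -3*l (b(g, l) = -3*l + 0 = -3*l)
y(t, Z) = t**2
d(D, k) = 16*D (d(D, k) = (D + 0)*(-4)**2 = D*16 = 16*D)
(171 + d(14, -11))**2 = (171 + 16*14)**2 = (171 + 224)**2 = 395**2 = 156025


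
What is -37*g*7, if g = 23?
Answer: -5957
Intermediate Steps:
-37*g*7 = -37*23*7 = -851*7 = -5957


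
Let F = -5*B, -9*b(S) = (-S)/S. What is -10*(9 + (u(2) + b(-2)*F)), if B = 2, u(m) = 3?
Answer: -980/9 ≈ -108.89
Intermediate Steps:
b(S) = ⅑ (b(S) = -(-S)/(9*S) = -⅑*(-1) = ⅑)
F = -10 (F = -5*2 = -10)
-10*(9 + (u(2) + b(-2)*F)) = -10*(9 + (3 + (⅑)*(-10))) = -10*(9 + (3 - 10/9)) = -10*(9 + 17/9) = -10*98/9 = -980/9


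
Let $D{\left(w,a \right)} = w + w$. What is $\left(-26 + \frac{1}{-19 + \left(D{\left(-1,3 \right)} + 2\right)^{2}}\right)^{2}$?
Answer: $\frac{245025}{361} \approx 678.74$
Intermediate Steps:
$D{\left(w,a \right)} = 2 w$
$\left(-26 + \frac{1}{-19 + \left(D{\left(-1,3 \right)} + 2\right)^{2}}\right)^{2} = \left(-26 + \frac{1}{-19 + \left(2 \left(-1\right) + 2\right)^{2}}\right)^{2} = \left(-26 + \frac{1}{-19 + \left(-2 + 2\right)^{2}}\right)^{2} = \left(-26 + \frac{1}{-19 + 0^{2}}\right)^{2} = \left(-26 + \frac{1}{-19 + 0}\right)^{2} = \left(-26 + \frac{1}{-19}\right)^{2} = \left(-26 - \frac{1}{19}\right)^{2} = \left(- \frac{495}{19}\right)^{2} = \frac{245025}{361}$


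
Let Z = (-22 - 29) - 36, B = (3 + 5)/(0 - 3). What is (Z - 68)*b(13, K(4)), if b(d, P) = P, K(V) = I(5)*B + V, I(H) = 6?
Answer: 1860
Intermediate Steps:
B = -8/3 (B = 8/(-3) = 8*(-⅓) = -8/3 ≈ -2.6667)
K(V) = -16 + V (K(V) = 6*(-8/3) + V = -16 + V)
Z = -87 (Z = -51 - 36 = -87)
(Z - 68)*b(13, K(4)) = (-87 - 68)*(-16 + 4) = -155*(-12) = 1860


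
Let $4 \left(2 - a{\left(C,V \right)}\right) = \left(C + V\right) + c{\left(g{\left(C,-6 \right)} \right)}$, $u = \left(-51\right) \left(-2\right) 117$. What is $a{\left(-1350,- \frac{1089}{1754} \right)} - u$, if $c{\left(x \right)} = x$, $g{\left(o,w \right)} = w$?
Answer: $- \frac{81335399}{7016} \approx -11593.0$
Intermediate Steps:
$u = 11934$ ($u = 102 \cdot 117 = 11934$)
$a{\left(C,V \right)} = \frac{7}{2} - \frac{C}{4} - \frac{V}{4}$ ($a{\left(C,V \right)} = 2 - \frac{\left(C + V\right) - 6}{4} = 2 - \frac{-6 + C + V}{4} = 2 - \left(- \frac{3}{2} + \frac{C}{4} + \frac{V}{4}\right) = \frac{7}{2} - \frac{C}{4} - \frac{V}{4}$)
$a{\left(-1350,- \frac{1089}{1754} \right)} - u = \left(\frac{7}{2} - - \frac{675}{2} - \frac{\left(-1089\right) \frac{1}{1754}}{4}\right) - 11934 = \left(\frac{7}{2} + \frac{675}{2} - \frac{\left(-1089\right) \frac{1}{1754}}{4}\right) - 11934 = \left(\frac{7}{2} + \frac{675}{2} - - \frac{1089}{7016}\right) - 11934 = \left(\frac{7}{2} + \frac{675}{2} + \frac{1089}{7016}\right) - 11934 = \frac{2393545}{7016} - 11934 = - \frac{81335399}{7016}$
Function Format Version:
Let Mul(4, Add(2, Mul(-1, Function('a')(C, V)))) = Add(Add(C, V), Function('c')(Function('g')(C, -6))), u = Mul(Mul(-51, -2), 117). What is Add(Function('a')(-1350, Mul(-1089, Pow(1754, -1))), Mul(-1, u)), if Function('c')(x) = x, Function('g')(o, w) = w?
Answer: Rational(-81335399, 7016) ≈ -11593.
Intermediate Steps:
u = 11934 (u = Mul(102, 117) = 11934)
Function('a')(C, V) = Add(Rational(7, 2), Mul(Rational(-1, 4), C), Mul(Rational(-1, 4), V)) (Function('a')(C, V) = Add(2, Mul(Rational(-1, 4), Add(Add(C, V), -6))) = Add(2, Mul(Rational(-1, 4), Add(-6, C, V))) = Add(2, Add(Rational(3, 2), Mul(Rational(-1, 4), C), Mul(Rational(-1, 4), V))) = Add(Rational(7, 2), Mul(Rational(-1, 4), C), Mul(Rational(-1, 4), V)))
Add(Function('a')(-1350, Mul(-1089, Pow(1754, -1))), Mul(-1, u)) = Add(Add(Rational(7, 2), Mul(Rational(-1, 4), -1350), Mul(Rational(-1, 4), Mul(-1089, Pow(1754, -1)))), Mul(-1, 11934)) = Add(Add(Rational(7, 2), Rational(675, 2), Mul(Rational(-1, 4), Mul(-1089, Rational(1, 1754)))), -11934) = Add(Add(Rational(7, 2), Rational(675, 2), Mul(Rational(-1, 4), Rational(-1089, 1754))), -11934) = Add(Add(Rational(7, 2), Rational(675, 2), Rational(1089, 7016)), -11934) = Add(Rational(2393545, 7016), -11934) = Rational(-81335399, 7016)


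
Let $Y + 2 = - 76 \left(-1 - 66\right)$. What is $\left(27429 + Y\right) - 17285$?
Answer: $15234$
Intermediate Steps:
$Y = 5090$ ($Y = -2 - 76 \left(-1 - 66\right) = -2 - -5092 = -2 + 5092 = 5090$)
$\left(27429 + Y\right) - 17285 = \left(27429 + 5090\right) - 17285 = 32519 - 17285 = 15234$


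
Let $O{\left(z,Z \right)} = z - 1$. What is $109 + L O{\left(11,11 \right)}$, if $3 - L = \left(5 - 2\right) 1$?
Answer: $109$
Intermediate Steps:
$O{\left(z,Z \right)} = -1 + z$ ($O{\left(z,Z \right)} = z - 1 = -1 + z$)
$L = 0$ ($L = 3 - \left(5 - 2\right) 1 = 3 - 3 \cdot 1 = 3 - 3 = 0$)
$109 + L O{\left(11,11 \right)} = 109 + 0 \left(-1 + 11\right) = 109 + 0 \cdot 10 = 109 + 0 = 109$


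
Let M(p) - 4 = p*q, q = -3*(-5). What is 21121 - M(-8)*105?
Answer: 33301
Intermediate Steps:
q = 15
M(p) = 4 + 15*p (M(p) = 4 + p*15 = 4 + 15*p)
21121 - M(-8)*105 = 21121 - (4 + 15*(-8))*105 = 21121 - (4 - 120)*105 = 21121 - (-116)*105 = 21121 - 1*(-12180) = 21121 + 12180 = 33301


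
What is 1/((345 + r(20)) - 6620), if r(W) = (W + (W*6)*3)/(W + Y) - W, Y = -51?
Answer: -31/195525 ≈ -0.00015855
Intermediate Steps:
r(W) = -W + 19*W/(-51 + W) (r(W) = (W + (W*6)*3)/(W - 51) - W = (W + (6*W)*3)/(-51 + W) - W = (W + 18*W)/(-51 + W) - W = (19*W)/(-51 + W) - W = 19*W/(-51 + W) - W = -W + 19*W/(-51 + W))
1/((345 + r(20)) - 6620) = 1/((345 + 20*(70 - 1*20)/(-51 + 20)) - 6620) = 1/((345 + 20*(70 - 20)/(-31)) - 6620) = 1/((345 + 20*(-1/31)*50) - 6620) = 1/((345 - 1000/31) - 6620) = 1/(9695/31 - 6620) = 1/(-195525/31) = -31/195525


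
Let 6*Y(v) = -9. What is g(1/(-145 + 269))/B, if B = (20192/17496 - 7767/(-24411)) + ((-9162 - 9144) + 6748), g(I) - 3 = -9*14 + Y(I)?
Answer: 4431109131/411311128942 ≈ 0.010773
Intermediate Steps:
Y(v) = -3/2 (Y(v) = (⅙)*(-9) = -3/2)
g(I) = -249/2 (g(I) = 3 + (-9*14 - 3/2) = 3 + (-126 - 3/2) = 3 - 255/2 = -249/2)
B = -205655564471/17795619 (B = (20192*(1/17496) - 7767*(-1/24411)) + (-18306 + 6748) = (2524/2187 + 2589/8137) - 11558 = 26199931/17795619 - 11558 = -205655564471/17795619 ≈ -11557.)
g(1/(-145 + 269))/B = -249/(2*(-205655564471/17795619)) = -249/2*(-17795619/205655564471) = 4431109131/411311128942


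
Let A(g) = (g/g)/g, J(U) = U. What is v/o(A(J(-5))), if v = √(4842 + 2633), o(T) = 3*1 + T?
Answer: 25*√299/14 ≈ 30.878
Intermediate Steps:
A(g) = 1/g
o(T) = 3 + T
v = 5*√299 (v = √7475 = 5*√299 ≈ 86.458)
v/o(A(J(-5))) = (5*√299)/(3 + 1/(-5)) = (5*√299)/(3 - ⅕) = (5*√299)/(14/5) = (5*√299)*(5/14) = 25*√299/14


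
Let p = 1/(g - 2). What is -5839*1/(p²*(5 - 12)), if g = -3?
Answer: 145975/7 ≈ 20854.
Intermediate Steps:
p = -⅕ (p = 1/(-3 - 2) = 1/(-5) = -⅕ ≈ -0.20000)
-5839*1/(p²*(5 - 12)) = -5839*25/(5 - 12) = -5839/((-7*1/25)) = -5839/(-7/25) = -5839*(-25/7) = 145975/7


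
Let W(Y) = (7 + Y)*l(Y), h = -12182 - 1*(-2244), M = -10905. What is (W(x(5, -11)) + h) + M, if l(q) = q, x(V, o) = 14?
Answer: -20549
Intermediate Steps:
h = -9938 (h = -12182 + 2244 = -9938)
W(Y) = Y*(7 + Y) (W(Y) = (7 + Y)*Y = Y*(7 + Y))
(W(x(5, -11)) + h) + M = (14*(7 + 14) - 9938) - 10905 = (14*21 - 9938) - 10905 = (294 - 9938) - 10905 = -9644 - 10905 = -20549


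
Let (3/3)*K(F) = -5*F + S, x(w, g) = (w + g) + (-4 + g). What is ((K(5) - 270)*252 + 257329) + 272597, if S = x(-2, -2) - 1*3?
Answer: 452310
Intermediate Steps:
x(w, g) = -4 + w + 2*g (x(w, g) = (g + w) + (-4 + g) = -4 + w + 2*g)
S = -13 (S = (-4 - 2 + 2*(-2)) - 1*3 = (-4 - 2 - 4) - 3 = -10 - 3 = -13)
K(F) = -13 - 5*F (K(F) = -5*F - 13 = -13 - 5*F)
((K(5) - 270)*252 + 257329) + 272597 = (((-13 - 5*5) - 270)*252 + 257329) + 272597 = (((-13 - 25) - 270)*252 + 257329) + 272597 = ((-38 - 270)*252 + 257329) + 272597 = (-308*252 + 257329) + 272597 = (-77616 + 257329) + 272597 = 179713 + 272597 = 452310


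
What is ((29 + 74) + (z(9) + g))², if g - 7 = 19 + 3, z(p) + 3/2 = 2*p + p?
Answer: 99225/4 ≈ 24806.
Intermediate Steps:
z(p) = -3/2 + 3*p (z(p) = -3/2 + (2*p + p) = -3/2 + 3*p)
g = 29 (g = 7 + (19 + 3) = 7 + 22 = 29)
((29 + 74) + (z(9) + g))² = ((29 + 74) + ((-3/2 + 3*9) + 29))² = (103 + ((-3/2 + 27) + 29))² = (103 + (51/2 + 29))² = (103 + 109/2)² = (315/2)² = 99225/4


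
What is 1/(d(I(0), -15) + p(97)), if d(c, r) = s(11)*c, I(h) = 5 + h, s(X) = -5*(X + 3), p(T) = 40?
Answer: -1/310 ≈ -0.0032258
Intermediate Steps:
s(X) = -15 - 5*X (s(X) = -5*(3 + X) = -15 - 5*X)
d(c, r) = -70*c (d(c, r) = (-15 - 5*11)*c = (-15 - 55)*c = -70*c)
1/(d(I(0), -15) + p(97)) = 1/(-70*(5 + 0) + 40) = 1/(-70*5 + 40) = 1/(-350 + 40) = 1/(-310) = -1/310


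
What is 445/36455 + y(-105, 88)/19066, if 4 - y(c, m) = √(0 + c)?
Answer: 863019/69505103 - I*√105/19066 ≈ 0.012417 - 0.00053745*I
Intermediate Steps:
y(c, m) = 4 - √c (y(c, m) = 4 - √(0 + c) = 4 - √c)
445/36455 + y(-105, 88)/19066 = 445/36455 + (4 - √(-105))/19066 = 445*(1/36455) + (4 - I*√105)*(1/19066) = 89/7291 + (4 - I*√105)*(1/19066) = 89/7291 + (2/9533 - I*√105/19066) = 863019/69505103 - I*√105/19066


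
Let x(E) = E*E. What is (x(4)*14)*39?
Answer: 8736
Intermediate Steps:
x(E) = E²
(x(4)*14)*39 = (4²*14)*39 = (16*14)*39 = 224*39 = 8736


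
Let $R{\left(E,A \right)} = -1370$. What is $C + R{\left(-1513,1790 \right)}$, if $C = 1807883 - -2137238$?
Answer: $3943751$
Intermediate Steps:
$C = 3945121$ ($C = 1807883 + 2137238 = 3945121$)
$C + R{\left(-1513,1790 \right)} = 3945121 - 1370 = 3943751$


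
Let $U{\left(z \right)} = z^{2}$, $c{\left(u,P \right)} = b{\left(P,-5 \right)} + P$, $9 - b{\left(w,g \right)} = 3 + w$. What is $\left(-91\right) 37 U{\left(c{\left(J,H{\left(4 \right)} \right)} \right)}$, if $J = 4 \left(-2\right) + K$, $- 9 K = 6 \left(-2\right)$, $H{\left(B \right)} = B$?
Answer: $-121212$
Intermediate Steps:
$b{\left(w,g \right)} = 6 - w$ ($b{\left(w,g \right)} = 9 - \left(3 + w\right) = 6 - w$)
$K = \frac{4}{3}$ ($K = - \frac{6 \left(-2\right)}{9} = \left(- \frac{1}{9}\right) \left(-12\right) = \frac{4}{3} \approx 1.3333$)
$J = - \frac{20}{3}$ ($J = 4 \left(-2\right) + \frac{4}{3} = -8 + \frac{4}{3} = - \frac{20}{3} \approx -6.6667$)
$c{\left(u,P \right)} = 6$ ($c{\left(u,P \right)} = \left(6 - P\right) + P = 6$)
$\left(-91\right) 37 U{\left(c{\left(J,H{\left(4 \right)} \right)} \right)} = \left(-91\right) 37 \cdot 6^{2} = \left(-3367\right) 36 = -121212$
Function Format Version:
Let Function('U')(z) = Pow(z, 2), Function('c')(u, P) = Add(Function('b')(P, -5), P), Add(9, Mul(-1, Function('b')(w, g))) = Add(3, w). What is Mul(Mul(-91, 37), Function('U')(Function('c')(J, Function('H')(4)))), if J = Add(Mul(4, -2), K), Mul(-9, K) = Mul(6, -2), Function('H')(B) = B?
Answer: -121212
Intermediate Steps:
Function('b')(w, g) = Add(6, Mul(-1, w)) (Function('b')(w, g) = Add(9, Mul(-1, Add(3, w))) = Add(9, Add(-3, Mul(-1, w))) = Add(6, Mul(-1, w)))
K = Rational(4, 3) (K = Mul(Rational(-1, 9), Mul(6, -2)) = Mul(Rational(-1, 9), -12) = Rational(4, 3) ≈ 1.3333)
J = Rational(-20, 3) (J = Add(Mul(4, -2), Rational(4, 3)) = Add(-8, Rational(4, 3)) = Rational(-20, 3) ≈ -6.6667)
Function('c')(u, P) = 6 (Function('c')(u, P) = Add(Add(6, Mul(-1, P)), P) = 6)
Mul(Mul(-91, 37), Function('U')(Function('c')(J, Function('H')(4)))) = Mul(Mul(-91, 37), Pow(6, 2)) = Mul(-3367, 36) = -121212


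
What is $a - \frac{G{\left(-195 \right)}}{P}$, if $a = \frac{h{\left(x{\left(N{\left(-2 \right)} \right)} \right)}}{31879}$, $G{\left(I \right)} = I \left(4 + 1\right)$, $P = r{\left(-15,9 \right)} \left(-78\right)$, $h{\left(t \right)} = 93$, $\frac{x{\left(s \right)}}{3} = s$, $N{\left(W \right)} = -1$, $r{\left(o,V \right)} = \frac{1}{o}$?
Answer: $\frac{11954811}{63758} \approx 187.5$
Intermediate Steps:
$x{\left(s \right)} = 3 s$
$P = \frac{26}{5}$ ($P = \frac{1}{-15} \left(-78\right) = \left(- \frac{1}{15}\right) \left(-78\right) = \frac{26}{5} \approx 5.2$)
$G{\left(I \right)} = 5 I$ ($G{\left(I \right)} = I 5 = 5 I$)
$a = \frac{93}{31879} \approx 0.0029173$
$a - \frac{G{\left(-195 \right)}}{P} = \frac{93}{31879} - \frac{5 \left(-195\right)}{\frac{26}{5}} = \frac{93}{31879} - \left(-975\right) \frac{5}{26} = \frac{93}{31879} - - \frac{375}{2} = \frac{93}{31879} + \frac{375}{2} = \frac{11954811}{63758}$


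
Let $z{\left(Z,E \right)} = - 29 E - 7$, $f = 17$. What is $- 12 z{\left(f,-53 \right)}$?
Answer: $-18360$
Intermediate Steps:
$z{\left(Z,E \right)} = -7 - 29 E$
$- 12 z{\left(f,-53 \right)} = - 12 \left(-7 - -1537\right) = - 12 \left(-7 + 1537\right) = \left(-12\right) 1530 = -18360$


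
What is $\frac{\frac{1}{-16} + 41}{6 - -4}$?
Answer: $\frac{131}{32} \approx 4.0938$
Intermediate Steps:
$\frac{\frac{1}{-16} + 41}{6 - -4} = \frac{- \frac{1}{16} + 41}{6 + 4} = \frac{1}{10} \cdot \frac{655}{16} = \frac{131}{32}$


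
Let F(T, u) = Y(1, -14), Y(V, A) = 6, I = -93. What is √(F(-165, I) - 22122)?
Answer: 2*I*√5529 ≈ 148.71*I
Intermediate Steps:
F(T, u) = 6
√(F(-165, I) - 22122) = √(6 - 22122) = √(-22116) = 2*I*√5529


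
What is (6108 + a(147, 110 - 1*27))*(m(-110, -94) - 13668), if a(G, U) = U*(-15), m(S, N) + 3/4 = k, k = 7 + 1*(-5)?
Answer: -265845621/4 ≈ -6.6461e+7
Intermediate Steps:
k = 2 (k = 7 - 5 = 2)
m(S, N) = 5/4 (m(S, N) = -3/4 + 2 = 5/4)
a(G, U) = -15*U
(6108 + a(147, 110 - 1*27))*(m(-110, -94) - 13668) = (6108 - 15*(110 - 1*27))*(5/4 - 13668) = (6108 - 15*(110 - 27))*(-54667/4) = (6108 - 15*83)*(-54667/4) = (6108 - 1245)*(-54667/4) = 4863*(-54667/4) = -265845621/4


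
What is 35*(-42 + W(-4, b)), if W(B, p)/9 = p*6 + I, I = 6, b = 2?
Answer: 4200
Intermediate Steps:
W(B, p) = 54 + 54*p (W(B, p) = 9*(p*6 + 6) = 9*(6*p + 6) = 9*(6 + 6*p) = 54 + 54*p)
35*(-42 + W(-4, b)) = 35*(-42 + (54 + 54*2)) = 35*(-42 + (54 + 108)) = 35*(-42 + 162) = 35*120 = 4200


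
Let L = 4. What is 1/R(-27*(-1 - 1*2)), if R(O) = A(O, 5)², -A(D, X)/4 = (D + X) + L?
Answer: 1/129600 ≈ 7.7161e-6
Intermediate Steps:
A(D, X) = -16 - 4*D - 4*X (A(D, X) = -4*((D + X) + 4) = -4*(4 + D + X) = -16 - 4*D - 4*X)
R(O) = (-36 - 4*O)² (R(O) = (-16 - 4*O - 4*5)² = (-16 - 4*O - 20)² = (-36 - 4*O)²)
1/R(-27*(-1 - 1*2)) = 1/(16*(9 - 27*(-1 - 1*2))²) = 1/(16*(9 - 27*(-1 - 2))²) = 1/(16*(9 - 27*(-3))²) = 1/(16*(9 + 81)²) = 1/(16*90²) = 1/(16*8100) = 1/129600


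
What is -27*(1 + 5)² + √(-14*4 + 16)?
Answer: -972 + 2*I*√10 ≈ -972.0 + 6.3246*I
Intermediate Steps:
-27*(1 + 5)² + √(-14*4 + 16) = -27*6² + √(-56 + 16) = -27*36 + √(-40) = -972 + 2*I*√10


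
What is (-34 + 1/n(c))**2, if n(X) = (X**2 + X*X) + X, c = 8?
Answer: 21372129/18496 ≈ 1155.5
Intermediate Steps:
n(X) = X + 2*X**2 (n(X) = (X**2 + X**2) + X = 2*X**2 + X = X + 2*X**2)
(-34 + 1/n(c))**2 = (-34 + 1/(8*(1 + 2*8)))**2 = (-34 + 1/(8*(1 + 16)))**2 = (-34 + 1/(8*17))**2 = (-34 + 1/136)**2 = (-4623/136)**2 = 21372129/18496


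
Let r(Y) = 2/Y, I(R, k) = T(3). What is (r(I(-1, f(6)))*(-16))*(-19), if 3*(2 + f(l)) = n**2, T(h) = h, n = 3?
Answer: 608/3 ≈ 202.67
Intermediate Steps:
f(l) = 1 (f(l) = -2 + (1/3)*3**2 = -2 + (1/3)*9 = -2 + 3 = 1)
I(R, k) = 3
(r(I(-1, f(6)))*(-16))*(-19) = ((2/3)*(-16))*(-19) = -32/3*(-19) = 608/3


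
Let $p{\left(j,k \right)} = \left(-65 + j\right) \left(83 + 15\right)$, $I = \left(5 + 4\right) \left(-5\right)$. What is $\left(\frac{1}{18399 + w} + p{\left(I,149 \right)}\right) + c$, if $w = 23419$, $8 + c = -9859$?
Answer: $- \frac{863416245}{41818} \approx -20647.0$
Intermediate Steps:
$c = -9867$ ($c = -8 - 9859 = -9867$)
$I = -45$ ($I = 9 \left(-5\right) = -45$)
$p{\left(j,k \right)} = -6370 + 98 j$ ($p{\left(j,k \right)} = \left(-65 + j\right) 98 = -6370 + 98 j$)
$\left(\frac{1}{18399 + w} + p{\left(I,149 \right)}\right) + c = \left(\frac{1}{18399 + 23419} + \left(-6370 + 98 \left(-45\right)\right)\right) - 9867 = \left(\frac{1}{41818} - 10780\right) - 9867 = - \frac{450798039}{41818} - 9867 = - \frac{863416245}{41818}$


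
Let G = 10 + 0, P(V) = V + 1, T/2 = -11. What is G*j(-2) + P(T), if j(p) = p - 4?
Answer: -81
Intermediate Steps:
j(p) = -4 + p
T = -22 (T = 2*(-11) = -22)
P(V) = 1 + V
G = 10
G*j(-2) + P(T) = 10*(-4 - 2) + (1 - 22) = 10*(-6) - 21 = -60 - 21 = -81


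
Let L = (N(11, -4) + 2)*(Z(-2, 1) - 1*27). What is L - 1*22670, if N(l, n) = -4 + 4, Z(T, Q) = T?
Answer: -22728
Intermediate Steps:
N(l, n) = 0
L = -58 (L = (0 + 2)*(-2 - 1*27) = 2*(-2 - 27) = 2*(-29) = -58)
L - 1*22670 = -58 - 1*22670 = -58 - 22670 = -22728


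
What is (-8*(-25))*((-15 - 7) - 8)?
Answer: -6000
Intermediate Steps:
(-8*(-25))*((-15 - 7) - 8) = 200*(-22 - 8) = 200*(-30) = -6000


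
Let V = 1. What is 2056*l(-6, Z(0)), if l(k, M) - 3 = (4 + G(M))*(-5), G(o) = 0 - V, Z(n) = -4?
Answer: -24672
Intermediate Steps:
G(o) = -1 (G(o) = 0 - 1*1 = 0 - 1 = -1)
l(k, M) = -12 (l(k, M) = 3 + (4 - 1)*(-5) = 3 + 3*(-5) = 3 - 15 = -12)
2056*l(-6, Z(0)) = 2056*(-12) = -24672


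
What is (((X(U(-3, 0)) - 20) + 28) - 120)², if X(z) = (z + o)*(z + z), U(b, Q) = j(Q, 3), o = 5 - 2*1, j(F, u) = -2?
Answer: 13456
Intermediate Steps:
o = 3 (o = 5 - 2 = 3)
U(b, Q) = -2
X(z) = 2*z*(3 + z) (X(z) = (z + 3)*(z + z) = (3 + z)*(2*z) = 2*z*(3 + z))
(((X(U(-3, 0)) - 20) + 28) - 120)² = (((2*(-2)*(3 - 2) - 20) + 28) - 120)² = (((2*(-2)*1 - 20) + 28) - 120)² = (((-4 - 20) + 28) - 120)² = ((-24 + 28) - 120)² = (4 - 120)² = (-116)² = 13456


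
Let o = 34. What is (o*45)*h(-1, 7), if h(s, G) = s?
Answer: -1530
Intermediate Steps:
(o*45)*h(-1, 7) = (34*45)*(-1) = 1530*(-1) = -1530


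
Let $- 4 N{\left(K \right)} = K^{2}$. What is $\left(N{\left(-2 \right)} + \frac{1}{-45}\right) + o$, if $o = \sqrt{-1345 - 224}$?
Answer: $- \frac{46}{45} + i \sqrt{1569} \approx -1.0222 + 39.611 i$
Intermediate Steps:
$o = i \sqrt{1569}$ ($o = \sqrt{-1569} = i \sqrt{1569} \approx 39.611 i$)
$N{\left(K \right)} = - \frac{K^{2}}{4}$
$\left(N{\left(-2 \right)} + \frac{1}{-45}\right) + o = \left(- \frac{\left(-2\right)^{2}}{4} + \frac{1}{-45}\right) + i \sqrt{1569} = \left(\left(- \frac{1}{4}\right) 4 - \frac{1}{45}\right) + i \sqrt{1569} = \left(-1 - \frac{1}{45}\right) + i \sqrt{1569} = - \frac{46}{45} + i \sqrt{1569}$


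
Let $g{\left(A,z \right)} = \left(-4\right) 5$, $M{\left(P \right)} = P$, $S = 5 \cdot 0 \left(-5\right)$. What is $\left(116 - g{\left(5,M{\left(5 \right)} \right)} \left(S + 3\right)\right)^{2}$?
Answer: $30976$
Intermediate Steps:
$S = 0$ ($S = 0 \left(-5\right) = 0$)
$g{\left(A,z \right)} = -20$
$\left(116 - g{\left(5,M{\left(5 \right)} \right)} \left(S + 3\right)\right)^{2} = \left(116 - - 20 \left(0 + 3\right)\right)^{2} = \left(116 - \left(-20\right) 3\right)^{2} = \left(116 - -60\right)^{2} = \left(116 + 60\right)^{2} = 176^{2} = 30976$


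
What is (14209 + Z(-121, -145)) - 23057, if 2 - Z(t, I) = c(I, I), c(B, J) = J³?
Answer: 3039779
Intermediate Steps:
Z(t, I) = 2 - I³
(14209 + Z(-121, -145)) - 23057 = (14209 + (2 - 1*(-145)³)) - 23057 = (14209 + (2 - 1*(-3048625))) - 23057 = (14209 + (2 + 3048625)) - 23057 = (14209 + 3048627) - 23057 = 3062836 - 23057 = 3039779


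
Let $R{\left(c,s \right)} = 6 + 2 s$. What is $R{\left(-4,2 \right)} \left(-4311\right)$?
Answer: $-43110$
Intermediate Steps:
$R{\left(-4,2 \right)} \left(-4311\right) = \left(6 + 2 \cdot 2\right) \left(-4311\right) = \left(6 + 4\right) \left(-4311\right) = 10 \left(-4311\right) = -43110$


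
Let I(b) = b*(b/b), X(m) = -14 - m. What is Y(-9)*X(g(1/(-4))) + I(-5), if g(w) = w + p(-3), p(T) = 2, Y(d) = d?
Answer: 547/4 ≈ 136.75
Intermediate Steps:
g(w) = 2 + w (g(w) = w + 2 = 2 + w)
I(b) = b (I(b) = b*1 = b)
Y(-9)*X(g(1/(-4))) + I(-5) = -9*(-14 - (2 + 1/(-4))) - 5 = -9*(-14 - (2 + 1*(-¼))) - 5 = -9*(-14 - (2 - ¼)) - 5 = -9*(-14 - 1*7/4) - 5 = -9*(-14 - 7/4) - 5 = -9*(-63/4) - 5 = 567/4 - 5 = 547/4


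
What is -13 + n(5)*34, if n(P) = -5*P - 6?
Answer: -1067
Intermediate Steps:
n(P) = -6 - 5*P
-13 + n(5)*34 = -13 + (-6 - 5*5)*34 = -13 + (-6 - 25)*34 = -13 - 31*34 = -13 - 1054 = -1067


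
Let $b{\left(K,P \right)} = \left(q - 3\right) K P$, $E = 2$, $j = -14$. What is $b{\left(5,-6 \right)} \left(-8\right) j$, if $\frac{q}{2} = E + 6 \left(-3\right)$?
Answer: $117600$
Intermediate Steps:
$q = -32$ ($q = 2 \left(2 + 6 \left(-3\right)\right) = 2 \left(2 - 18\right) = 2 \left(-16\right) = -32$)
$b{\left(K,P \right)} = - 35 K P$ ($b{\left(K,P \right)} = \left(-32 - 3\right) K P = - 35 K P$)
$b{\left(5,-6 \right)} \left(-8\right) j = \left(-35\right) 5 \left(-6\right) \left(-8\right) \left(-14\right) = 1050 \left(-8\right) \left(-14\right) = \left(-8400\right) \left(-14\right) = 117600$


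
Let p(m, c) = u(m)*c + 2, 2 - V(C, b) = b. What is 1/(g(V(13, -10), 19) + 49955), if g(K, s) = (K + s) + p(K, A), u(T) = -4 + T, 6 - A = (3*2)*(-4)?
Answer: 1/50228 ≈ 1.9909e-5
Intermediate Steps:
V(C, b) = 2 - b
A = 30 (A = 6 - 3*2*(-4) = 6 - 6*(-4) = 6 - 1*(-24) = 6 + 24 = 30)
p(m, c) = 2 + c*(-4 + m) (p(m, c) = (-4 + m)*c + 2 = c*(-4 + m) + 2 = 2 + c*(-4 + m))
g(K, s) = -118 + s + 31*K (g(K, s) = (K + s) + (2 + 30*(-4 + K)) = (K + s) + (2 + (-120 + 30*K)) = (K + s) + (-118 + 30*K) = -118 + s + 31*K)
1/(g(V(13, -10), 19) + 49955) = 1/((-118 + 19 + 31*(2 - 1*(-10))) + 49955) = 1/((-118 + 19 + 31*(2 + 10)) + 49955) = 1/((-118 + 19 + 31*12) + 49955) = 1/((-118 + 19 + 372) + 49955) = 1/(273 + 49955) = 1/50228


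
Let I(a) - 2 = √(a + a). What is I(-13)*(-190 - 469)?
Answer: -1318 - 659*I*√26 ≈ -1318.0 - 3360.3*I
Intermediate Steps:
I(a) = 2 + √2*√a (I(a) = 2 + √(a + a) = 2 + √(2*a) = 2 + √2*√a)
I(-13)*(-190 - 469) = (2 + √2*√(-13))*(-190 - 469) = (2 + √2*(I*√13))*(-659) = (2 + I*√26)*(-659) = -1318 - 659*I*√26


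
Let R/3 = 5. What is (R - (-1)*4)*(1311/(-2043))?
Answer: -8303/681 ≈ -12.192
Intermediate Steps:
R = 15 (R = 3*5 = 15)
(R - (-1)*4)*(1311/(-2043)) = (15 - (-1)*4)*(1311/(-2043)) = (15 - 1*(-4))*(1311*(-1/2043)) = (15 + 4)*(-437/681) = 19*(-437/681) = -8303/681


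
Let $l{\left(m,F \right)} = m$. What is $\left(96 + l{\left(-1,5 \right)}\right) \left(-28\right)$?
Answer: $-2660$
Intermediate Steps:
$\left(96 + l{\left(-1,5 \right)}\right) \left(-28\right) = \left(96 - 1\right) \left(-28\right) = 95 \left(-28\right) = -2660$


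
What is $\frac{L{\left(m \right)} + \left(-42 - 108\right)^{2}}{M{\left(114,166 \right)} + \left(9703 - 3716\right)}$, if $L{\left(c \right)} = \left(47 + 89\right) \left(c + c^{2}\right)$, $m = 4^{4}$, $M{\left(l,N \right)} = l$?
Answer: $\frac{8970212}{6101} \approx 1470.3$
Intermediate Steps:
$m = 256$
$L{\left(c \right)} = 136 c + 136 c^{2}$ ($L{\left(c \right)} = 136 \left(c + c^{2}\right) = 136 c + 136 c^{2}$)
$\frac{L{\left(m \right)} + \left(-42 - 108\right)^{2}}{M{\left(114,166 \right)} + \left(9703 - 3716\right)} = \frac{136 \cdot 256 \left(1 + 256\right) + \left(-42 - 108\right)^{2}}{114 + \left(9703 - 3716\right)} = \frac{136 \cdot 256 \cdot 257 + \left(-150\right)^{2}}{114 + \left(9703 - 3716\right)} = \frac{8947712 + 22500}{114 + 5987} = \frac{8970212}{6101}$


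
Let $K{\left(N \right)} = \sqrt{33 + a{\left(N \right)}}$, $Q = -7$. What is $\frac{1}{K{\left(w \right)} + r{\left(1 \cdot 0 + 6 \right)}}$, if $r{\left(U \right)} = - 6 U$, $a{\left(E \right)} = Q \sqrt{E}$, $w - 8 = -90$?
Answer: $- \frac{1}{36 - \sqrt{33 - 7 i \sqrt{82}}} \approx -0.033966 + 0.0051769 i$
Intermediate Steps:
$w = -82$ ($w = 8 - 90 = -82$)
$a{\left(E \right)} = - 7 \sqrt{E}$
$K{\left(N \right)} = \sqrt{33 - 7 \sqrt{N}}$
$\frac{1}{K{\left(w \right)} + r{\left(1 \cdot 0 + 6 \right)}} = \frac{1}{\sqrt{33 - 7 \sqrt{-82}} - 6 \left(1 \cdot 0 + 6\right)} = \frac{1}{\sqrt{33 - 7 i \sqrt{82}} - 6 \left(0 + 6\right)} = \frac{1}{\sqrt{33 - 7 i \sqrt{82}} - 36} = \frac{1}{-36 + \sqrt{33 - 7 i \sqrt{82}}}$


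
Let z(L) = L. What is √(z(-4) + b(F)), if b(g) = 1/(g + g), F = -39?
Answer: I*√24414/78 ≈ 2.0032*I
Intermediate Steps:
b(g) = 1/(2*g)
√(z(-4) + b(F)) = √(-4 + (½)/(-39)) = √(-4 + (½)*(-1/39)) = √(-4 - 1/78) = √(-313/78) = I*√24414/78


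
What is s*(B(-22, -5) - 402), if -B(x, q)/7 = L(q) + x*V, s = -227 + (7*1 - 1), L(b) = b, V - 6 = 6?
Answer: -327301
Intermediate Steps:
V = 12 (V = 6 + 6 = 12)
s = -221 (s = -227 + (7 - 1) = -227 + 6 = -221)
B(x, q) = -84*x - 7*q (B(x, q) = -7*(q + x*12) = -7*(q + 12*x) = -84*x - 7*q)
s*(B(-22, -5) - 402) = -221*((-84*(-22) - 7*(-5)) - 402) = -221*((1848 + 35) - 402) = -221*(1883 - 402) = -221*1481 = -327301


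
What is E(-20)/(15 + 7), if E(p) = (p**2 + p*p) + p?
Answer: 390/11 ≈ 35.455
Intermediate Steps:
E(p) = p + 2*p**2 (E(p) = (p**2 + p**2) + p = 2*p**2 + p = p + 2*p**2)
E(-20)/(15 + 7) = (-20*(1 + 2*(-20)))/(15 + 7) = -20*(1 - 40)/22 = -20*(-39)*(1/22) = 780*(1/22) = 390/11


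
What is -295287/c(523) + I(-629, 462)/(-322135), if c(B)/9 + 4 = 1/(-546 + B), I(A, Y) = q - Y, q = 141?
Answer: 729270885604/89875665 ≈ 8114.2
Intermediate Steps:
I(A, Y) = 141 - Y
c(B) = -36 + 9/(-546 + B)
-295287/c(523) + I(-629, 462)/(-322135) = -295287*(-546 + 523)/(9*(2185 - 4*523)) + (141 - 1*462)/(-322135) = -295287*(-23/(9*(2185 - 2092))) + (141 - 462)*(-1/322135) = -295287/(9*(-1/23)*93) - 321*(-1/322135) = -295287/(-837/23) + 321/322135 = -295287*(-23/837) + 321/322135 = 2263867/279 + 321/322135 = 729270885604/89875665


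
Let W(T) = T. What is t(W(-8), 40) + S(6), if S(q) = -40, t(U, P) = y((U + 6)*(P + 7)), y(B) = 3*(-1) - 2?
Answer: -45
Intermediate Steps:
y(B) = -5 (y(B) = -3 - 2 = -5)
t(U, P) = -5
t(W(-8), 40) + S(6) = -5 - 40 = -45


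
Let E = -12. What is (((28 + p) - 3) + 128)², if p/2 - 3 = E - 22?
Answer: 8281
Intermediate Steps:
p = -62 (p = 6 + 2*(-12 - 22) = 6 + 2*(-34) = 6 - 68 = -62)
(((28 + p) - 3) + 128)² = (((28 - 62) - 3) + 128)² = ((-34 - 3) + 128)² = (-37 + 128)² = 91² = 8281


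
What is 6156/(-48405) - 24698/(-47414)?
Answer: 150604351/382512445 ≈ 0.39372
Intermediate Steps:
6156/(-48405) - 24698/(-47414) = 6156*(-1/48405) - 24698*(-1/47414) = -2052/16135 + 12349/23707 = 150604351/382512445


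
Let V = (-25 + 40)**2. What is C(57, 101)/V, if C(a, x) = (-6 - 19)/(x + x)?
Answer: -1/1818 ≈ -0.00055005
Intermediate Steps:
V = 225 (V = 15**2 = 225)
C(a, x) = -25/(2*x) (C(a, x) = -25*1/(2*x) = -25/(2*x))
C(57, 101)/V = -25/2/101/225 = -25/2*1/101*(1/225) = -25/202*1/225 = -1/1818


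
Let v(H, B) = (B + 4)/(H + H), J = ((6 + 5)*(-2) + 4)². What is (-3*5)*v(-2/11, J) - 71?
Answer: 13459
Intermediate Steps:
J = 324 (J = (11*(-2) + 4)² = (-22 + 4)² = (-18)² = 324)
v(H, B) = (4 + B)/(2*H) (v(H, B) = (4 + B)/((2*H)) = (4 + B)*(1/(2*H)) = (4 + B)/(2*H))
(-3*5)*v(-2/11, J) - 71 = (-3*5)*((4 + 324)/(2*((-2/11)))) - 71 = -15*328/(2*((-2*1/11))) - 71 = -15*328/(2*(-2/11)) - 71 = -15*(-11)*328/(2*2) - 71 = -15*(-902) - 71 = 13530 - 71 = 13459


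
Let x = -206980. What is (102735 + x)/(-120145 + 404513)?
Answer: -104245/284368 ≈ -0.36658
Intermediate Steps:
(102735 + x)/(-120145 + 404513) = (102735 - 206980)/(-120145 + 404513) = -104245/284368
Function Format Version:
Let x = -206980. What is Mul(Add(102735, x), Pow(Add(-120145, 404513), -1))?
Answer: Rational(-104245, 284368) ≈ -0.36658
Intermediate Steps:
Mul(Add(102735, x), Pow(Add(-120145, 404513), -1)) = Mul(Add(102735, -206980), Pow(Add(-120145, 404513), -1)) = Mul(-104245, Pow(284368, -1)) = Mul(-104245, Rational(1, 284368)) = Rational(-104245, 284368)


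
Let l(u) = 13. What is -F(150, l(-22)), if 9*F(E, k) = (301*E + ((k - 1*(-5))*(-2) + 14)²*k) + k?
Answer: -51455/9 ≈ -5717.2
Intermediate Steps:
F(E, k) = k/9 + 301*E/9 + k*(4 - 2*k)²/9 (F(E, k) = ((301*E + ((k - 1*(-5))*(-2) + 14)²*k) + k)/9 = ((301*E + ((k + 5)*(-2) + 14)²*k) + k)/9 = ((301*E + ((5 + k)*(-2) + 14)²*k) + k)/9 = ((301*E + ((-10 - 2*k) + 14)²*k) + k)/9 = ((301*E + (4 - 2*k)²*k) + k)/9 = ((301*E + k*(4 - 2*k)²) + k)/9 = (k + 301*E + k*(4 - 2*k)²)/9 = k/9 + 301*E/9 + k*(4 - 2*k)²/9)
-F(150, l(-22)) = -((⅑)*13 + (301/9)*150 + (4/9)*13*(-2 + 13)²) = -(13/9 + 15050/3 + (4/9)*13*11²) = -(13/9 + 15050/3 + (4/9)*13*121) = -(13/9 + 15050/3 + 6292/9) = -1*51455/9 = -51455/9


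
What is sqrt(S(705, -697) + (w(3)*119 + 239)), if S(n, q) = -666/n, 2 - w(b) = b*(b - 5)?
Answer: sqrt(65720805)/235 ≈ 34.497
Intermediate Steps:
w(b) = 2 - b*(-5 + b) (w(b) = 2 - b*(b - 5) = 2 - b*(-5 + b))
sqrt(S(705, -697) + (w(3)*119 + 239)) = sqrt(-666/705 + ((2 - 1*3**2 + 5*3)*119 + 239)) = sqrt(-666*1/705 + ((2 - 1*9 + 15)*119 + 239)) = sqrt(-222/235 + ((2 - 9 + 15)*119 + 239)) = sqrt(-222/235 + (8*119 + 239)) = sqrt(-222/235 + (952 + 239)) = sqrt(-222/235 + 1191) = sqrt(279663/235) = sqrt(65720805)/235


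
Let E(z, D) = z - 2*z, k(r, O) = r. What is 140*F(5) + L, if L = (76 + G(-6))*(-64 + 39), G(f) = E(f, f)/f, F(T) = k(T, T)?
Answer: -1175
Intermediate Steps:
F(T) = T
E(z, D) = -z
G(f) = -1 (G(f) = (-f)/f = -1)
L = -1875 (L = (76 - 1)*(-64 + 39) = 75*(-25) = -1875)
140*F(5) + L = 140*5 - 1875 = 700 - 1875 = -1175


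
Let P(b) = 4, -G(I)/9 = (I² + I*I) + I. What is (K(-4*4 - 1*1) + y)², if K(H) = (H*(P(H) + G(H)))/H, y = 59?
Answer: 24860196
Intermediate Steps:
G(I) = -18*I² - 9*I (G(I) = -9*((I² + I*I) + I) = -9*((I² + I²) + I) = -9*(2*I² + I) = -9*(I + 2*I²) = -18*I² - 9*I)
K(H) = 4 - 9*H*(1 + 2*H) (K(H) = (H*(4 - 9*H*(1 + 2*H)))/H = 4 - 9*H*(1 + 2*H))
(K(-4*4 - 1*1) + y)² = ((4 - 9*(-4*4 - 1*1)*(1 + 2*(-4*4 - 1*1))) + 59)² = ((4 - 9*(-16 - 1)*(1 + 2*(-16 - 1))) + 59)² = ((4 - 9*(-17)*(1 + 2*(-17))) + 59)² = ((4 - 9*(-17)*(1 - 34)) + 59)² = ((4 - 9*(-17)*(-33)) + 59)² = ((4 - 5049) + 59)² = (-5045 + 59)² = (-4986)² = 24860196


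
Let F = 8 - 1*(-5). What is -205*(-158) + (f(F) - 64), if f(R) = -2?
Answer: 32324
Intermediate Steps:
F = 13 (F = 8 + 5 = 13)
-205*(-158) + (f(F) - 64) = -205*(-158) + (-2 - 64) = 32390 - 66 = 32324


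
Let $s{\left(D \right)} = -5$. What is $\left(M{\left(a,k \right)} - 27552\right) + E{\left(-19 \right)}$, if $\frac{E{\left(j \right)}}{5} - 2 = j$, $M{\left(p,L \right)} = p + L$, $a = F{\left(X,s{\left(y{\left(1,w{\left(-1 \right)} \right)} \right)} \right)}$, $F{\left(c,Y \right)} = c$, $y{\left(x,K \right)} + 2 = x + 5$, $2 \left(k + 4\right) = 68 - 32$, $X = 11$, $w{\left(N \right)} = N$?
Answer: $-27612$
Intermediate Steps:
$k = 14$ ($k = -4 + \frac{68 - 32}{2} = -4 + \frac{1}{2} \cdot 36 = -4 + 18 = 14$)
$y{\left(x,K \right)} = 3 + x$ ($y{\left(x,K \right)} = -2 + \left(x + 5\right) = -2 + \left(5 + x\right) = 3 + x$)
$a = 11$
$M{\left(p,L \right)} = L + p$
$E{\left(j \right)} = 10 + 5 j$
$\left(M{\left(a,k \right)} - 27552\right) + E{\left(-19 \right)} = \left(\left(14 + 11\right) - 27552\right) + \left(10 + 5 \left(-19\right)\right) = \left(25 - 27552\right) + \left(10 - 95\right) = -27527 - 85 = -27612$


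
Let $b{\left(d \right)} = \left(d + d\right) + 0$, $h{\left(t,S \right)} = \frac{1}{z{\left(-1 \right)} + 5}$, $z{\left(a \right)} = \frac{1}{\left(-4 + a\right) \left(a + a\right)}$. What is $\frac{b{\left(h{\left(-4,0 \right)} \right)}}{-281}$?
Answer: $- \frac{20}{14331} \approx -0.0013956$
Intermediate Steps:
$z{\left(a \right)} = \frac{1}{2 a \left(-4 + a\right)}$ ($z{\left(a \right)} = \frac{1}{\left(-4 + a\right) 2 a} = \frac{1}{2 a \left(-4 + a\right)}$)
$h{\left(t,S \right)} = \frac{10}{51}$ ($h{\left(t,S \right)} = \frac{1}{\frac{1}{2 \left(-1\right) \left(-4 - 1\right)} + 5} = \frac{1}{\frac{1}{2} \left(-1\right) \frac{1}{-5} + 5} = \frac{1}{\frac{1}{2} \left(-1\right) \left(- \frac{1}{5}\right) + 5} = \frac{1}{\frac{1}{10} + 5} = \frac{1}{\frac{51}{10}} = \frac{10}{51}$)
$b{\left(d \right)} = 2 d$ ($b{\left(d \right)} = 2 d + 0 = 2 d$)
$\frac{b{\left(h{\left(-4,0 \right)} \right)}}{-281} = \frac{2 \cdot \frac{10}{51}}{-281} = \frac{20}{51} \left(- \frac{1}{281}\right) = - \frac{20}{14331}$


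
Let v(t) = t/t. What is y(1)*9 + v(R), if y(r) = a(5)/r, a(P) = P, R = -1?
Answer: 46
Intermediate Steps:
v(t) = 1
y(r) = 5/r
y(1)*9 + v(R) = (5/1)*9 + 1 = (5*1)*9 + 1 = 5*9 + 1 = 45 + 1 = 46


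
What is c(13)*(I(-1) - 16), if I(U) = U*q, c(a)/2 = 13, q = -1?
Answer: -390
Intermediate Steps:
c(a) = 26 (c(a) = 2*13 = 26)
I(U) = -U (I(U) = U*(-1) = -U)
c(13)*(I(-1) - 16) = 26*(-1*(-1) - 16) = 26*(1 - 16) = 26*(-15) = -390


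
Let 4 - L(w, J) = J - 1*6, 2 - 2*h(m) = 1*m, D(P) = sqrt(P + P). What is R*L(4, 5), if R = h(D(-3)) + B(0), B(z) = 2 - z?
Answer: 15 - 5*I*sqrt(6)/2 ≈ 15.0 - 6.1237*I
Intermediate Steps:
D(P) = sqrt(2)*sqrt(P) (D(P) = sqrt(2*P) = sqrt(2)*sqrt(P))
h(m) = 1 - m/2
L(w, J) = 10 - J (L(w, J) = 4 - (J - 1*6) = 4 - (J - 6) = 4 - (-6 + J) = 4 + (6 - J) = 10 - J)
R = 3 - I*sqrt(6)/2 (R = (1 - sqrt(2)*sqrt(-3)/2) + (2 - 1*0) = (1 - sqrt(2)*I*sqrt(3)/2) + (2 + 0) = (1 - I*sqrt(6)/2) + 2 = 3 - I*sqrt(6)/2 ≈ 3.0 - 1.2247*I)
R*L(4, 5) = (3 - I*sqrt(6)/2)*(10 - 1*5) = (3 - I*sqrt(6)/2)*(10 - 5) = (3 - I*sqrt(6)/2)*5 = 15 - 5*I*sqrt(6)/2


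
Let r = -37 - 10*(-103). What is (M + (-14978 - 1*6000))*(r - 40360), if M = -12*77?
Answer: 862216034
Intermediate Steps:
M = -924
r = 993 (r = -37 + 1030 = 993)
(M + (-14978 - 1*6000))*(r - 40360) = (-924 + (-14978 - 1*6000))*(993 - 40360) = (-924 + (-14978 - 6000))*(-39367) = (-924 - 20978)*(-39367) = -21902*(-39367) = 862216034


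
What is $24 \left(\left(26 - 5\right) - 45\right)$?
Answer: $-576$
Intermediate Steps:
$24 \left(\left(26 - 5\right) - 45\right) = 24 \left(21 - 45\right) = 24 \left(-24\right) = -576$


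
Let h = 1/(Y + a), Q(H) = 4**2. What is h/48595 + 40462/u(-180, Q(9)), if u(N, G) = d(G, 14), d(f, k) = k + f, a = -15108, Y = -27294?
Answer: 185273267195/137368346 ≈ 1348.7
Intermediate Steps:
d(f, k) = f + k
Q(H) = 16
u(N, G) = 14 + G (u(N, G) = G + 14 = 14 + G)
h = -1/42402 (h = 1/(-27294 - 15108) = 1/(-42402) = -1/42402 ≈ -2.3584e-5)
h/48595 + 40462/u(-180, Q(9)) = -1/42402/48595 + 40462/(14 + 16) = -1/42402*1/48595 + 40462/30 = -1/2060525190 + 40462*(1/30) = -1/2060525190 + 20231/15 = 185273267195/137368346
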